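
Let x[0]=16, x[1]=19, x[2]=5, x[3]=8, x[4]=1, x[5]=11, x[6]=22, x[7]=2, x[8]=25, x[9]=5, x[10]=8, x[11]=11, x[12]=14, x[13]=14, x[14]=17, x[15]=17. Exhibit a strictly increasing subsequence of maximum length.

1, 2, 5, 8, 11, 14, 17

Patience tails give the LIS length; then backtrack through the dp parents:
16 → extends → [16]
19 → extends → [16, 19]
5 → replaces 16 → [5, 19]
8 → replaces 19 → [5, 8]
1 → replaces 5 → [1, 8]
11 → extends → [1, 8, 11]
22 → extends → [1, 8, 11, 22]
2 → replaces 8 → [1, 2, 11, 22]
25 → extends → [1, 2, 11, 22, 25]
5 → replaces 11 → [1, 2, 5, 22, 25]
8 → replaces 22 → [1, 2, 5, 8, 25]
11 → replaces 25 → [1, 2, 5, 8, 11]
14 → extends → [1, 2, 5, 8, 11, 14]
14 → already a tail → [1, 2, 5, 8, 11, 14]
17 → extends → [1, 2, 5, 8, 11, 14, 17]
17 → already a tail → [1, 2, 5, 8, 11, 14, 17]
Length 7; one witness is 1, 2, 5, 8, 11, 14, 17.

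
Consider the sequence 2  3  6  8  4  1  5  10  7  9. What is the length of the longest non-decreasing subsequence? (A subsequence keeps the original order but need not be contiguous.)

Let dp[i] be the length of the longest such subsequence ending at index i:
i:      1  2  3  4  5  6  7  8  9 10
a[i]:   2  3  6  8  4  1  5 10  7  9
dp:     1  2  3  4  3  1  4  5  5  6
Maximum dp value is 6.

6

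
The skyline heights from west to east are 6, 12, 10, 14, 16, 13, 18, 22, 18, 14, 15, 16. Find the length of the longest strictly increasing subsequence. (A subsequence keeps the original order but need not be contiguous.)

6

Let dp[i] be the length of the longest such subsequence ending at index i:
i:      1  2  3  4  5  6  7  8  9 10 11 12
a[i]:   6 12 10 14 16 13 18 22 18 14 15 16
dp:     1  2  2  3  4  3  5  6  5  4  5  6
Maximum dp value is 6.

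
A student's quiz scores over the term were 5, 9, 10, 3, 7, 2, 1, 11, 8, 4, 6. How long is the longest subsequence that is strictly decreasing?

4

Negate each value so 'decreasing' becomes 'increasing', then run patience tails on the negated sequence:
-5 → extends → [-5]
-9 → replaces -5 → [-9]
-10 → replaces -9 → [-10]
-3 → extends → [-10, -3]
-7 → replaces -3 → [-10, -7]
-2 → extends → [-10, -7, -2]
-1 → extends → [-10, -7, -2, -1]
-11 → replaces -10 → [-11, -7, -2, -1]
-8 → replaces -7 → [-11, -8, -2, -1]
-4 → replaces -2 → [-11, -8, -4, -1]
-6 → replaces -4 → [-11, -8, -6, -1]
Four tails, so the longest strictly decreasing subsequence of the original has length 4.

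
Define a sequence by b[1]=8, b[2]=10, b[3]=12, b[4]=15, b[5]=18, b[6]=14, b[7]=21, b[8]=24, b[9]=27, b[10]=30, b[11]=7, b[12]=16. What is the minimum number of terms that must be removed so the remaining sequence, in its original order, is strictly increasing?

Fewest deletions = n − (longest strictly increasing subsequence).
i:      1  2  3  4  5  6  7  8  9 10 11 12
b[i]:   8 10 12 15 18 14 21 24 27 30  7 16
dp:     1  2  3  4  5  4  6  7  8  9  1  5
max dp = 9, so deletions = 12 − 9 = 3.

3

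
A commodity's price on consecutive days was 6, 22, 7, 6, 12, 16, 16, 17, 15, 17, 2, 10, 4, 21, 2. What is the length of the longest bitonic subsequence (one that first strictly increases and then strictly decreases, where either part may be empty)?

9

inc[i] = longest strictly increasing subsequence ending at i; dec[i] = longest strictly decreasing subsequence starting at i:
i:      1  2  3  4  5  6  7  8  9 10 11 12 13 14 15
a[i]:   6 22  7  6 12 16 16 17 15 17  2 10  4 21  2
inc:    1  2  2  1  3  4  4  5  4  5  1  3  2  6  1
dec:    3  6  4  3  4  5  5  5  4  4  1  3  2  2  1
Best peak at i=8 (value 17): inc=5, dec=5, length 5+5−1 = 9.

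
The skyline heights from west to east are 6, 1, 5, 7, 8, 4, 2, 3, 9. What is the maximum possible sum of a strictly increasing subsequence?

Let S[i] be the best sum of a strictly increasing subsequence ending at i:
i:      1  2  3  4  5  6  7  8  9
a[i]:   6  1  5  7  8  4  2  3  9
S:      6  1  6 13 21  5  3  6 30
Maximum is 30 (e.g. 1 + 5 + 7 + 8 + 9).

30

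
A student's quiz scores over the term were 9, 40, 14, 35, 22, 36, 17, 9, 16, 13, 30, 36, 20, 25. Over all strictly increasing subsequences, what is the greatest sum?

111

Let S[i] be the best sum of a strictly increasing subsequence ending at i:
i:       1   2   3   4   5   6   7   8   9  10  11  12  13  14
a[i]:    9  40  14  35  22  36  17   9  16  13  30  36  20  25
S:       9  49  23  58  45  94  40   9  39  22  75 111  60  85
Maximum is 111 (e.g. 9 + 14 + 22 + 30 + 36).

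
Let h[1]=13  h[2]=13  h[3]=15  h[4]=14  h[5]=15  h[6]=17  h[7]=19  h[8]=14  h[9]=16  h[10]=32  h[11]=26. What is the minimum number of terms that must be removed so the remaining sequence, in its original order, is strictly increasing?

Fewest deletions = n − (longest strictly increasing subsequence).
Patience tails:
13 → extends → [13]
13 → already a tail → [13]
15 → extends → [13, 15]
14 → replaces 15 → [13, 14]
15 → extends → [13, 14, 15]
17 → extends → [13, 14, 15, 17]
19 → extends → [13, 14, 15, 17, 19]
14 → already a tail → [13, 14, 15, 17, 19]
16 → replaces 17 → [13, 14, 15, 16, 19]
32 → extends → [13, 14, 15, 16, 19, 32]
26 → replaces 32 → [13, 14, 15, 16, 19, 26]
Longest strictly increasing subsequence has length 6, so deletions = 11 − 6 = 5.

5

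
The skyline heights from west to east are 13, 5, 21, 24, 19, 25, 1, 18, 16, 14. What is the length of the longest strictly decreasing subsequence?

5

Negate each value so 'decreasing' becomes 'increasing', then run patience tails on the negated sequence:
-13 → extends → [-13]
-5 → extends → [-13, -5]
-21 → replaces -13 → [-21, -5]
-24 → replaces -21 → [-24, -5]
-19 → replaces -5 → [-24, -19]
-25 → replaces -24 → [-25, -19]
-1 → extends → [-25, -19, -1]
-18 → replaces -1 → [-25, -19, -18]
-16 → extends → [-25, -19, -18, -16]
-14 → extends → [-25, -19, -18, -16, -14]
Five tails, so the longest strictly decreasing subsequence of the original has length 5.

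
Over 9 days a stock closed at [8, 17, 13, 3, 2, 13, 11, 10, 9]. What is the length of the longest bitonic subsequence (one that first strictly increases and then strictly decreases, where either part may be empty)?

6

inc[i] = longest strictly increasing subsequence ending at i; dec[i] = longest strictly decreasing subsequence starting at i:
i:      1  2  3  4  5  6  7  8  9
a[i]:   8 17 13  3  2 13 11 10  9
inc:    1  2  2  1  1  2  2  2  2
dec:    3  5  4  2  1  4  3  2  1
Best peak at i=2 (value 17): inc=2, dec=5, length 2+5−1 = 6.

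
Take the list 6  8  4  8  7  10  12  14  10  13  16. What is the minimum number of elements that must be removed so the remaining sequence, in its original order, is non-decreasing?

Fewest deletions = n − (longest non-decreasing subsequence).
Patience tails:
6 → extends → [6]
8 → extends → [6, 8]
4 → replaces 6 → [4, 8]
8 → extends → [4, 8, 8]
7 → replaces 8 → [4, 7, 8]
10 → extends → [4, 7, 8, 10]
12 → extends → [4, 7, 8, 10, 12]
14 → extends → [4, 7, 8, 10, 12, 14]
10 → replaces 12 → [4, 7, 8, 10, 10, 14]
13 → replaces 14 → [4, 7, 8, 10, 10, 13]
16 → extends → [4, 7, 8, 10, 10, 13, 16]
Longest non-decreasing subsequence has length 7, so deletions = 11 − 7 = 4.

4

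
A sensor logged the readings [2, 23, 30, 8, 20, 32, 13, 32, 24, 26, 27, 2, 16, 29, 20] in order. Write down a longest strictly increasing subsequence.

2, 8, 20, 24, 26, 27, 29

Patience tails give the LIS length; then backtrack through the dp parents:
2 → extends → [2]
23 → extends → [2, 23]
30 → extends → [2, 23, 30]
8 → replaces 23 → [2, 8, 30]
20 → replaces 30 → [2, 8, 20]
32 → extends → [2, 8, 20, 32]
13 → replaces 20 → [2, 8, 13, 32]
32 → already a tail → [2, 8, 13, 32]
24 → replaces 32 → [2, 8, 13, 24]
26 → extends → [2, 8, 13, 24, 26]
27 → extends → [2, 8, 13, 24, 26, 27]
2 → already a tail → [2, 8, 13, 24, 26, 27]
16 → replaces 24 → [2, 8, 13, 16, 26, 27]
29 → extends → [2, 8, 13, 16, 26, 27, 29]
20 → replaces 26 → [2, 8, 13, 16, 20, 27, 29]
Length 7; one witness is 2, 8, 20, 24, 26, 27, 29.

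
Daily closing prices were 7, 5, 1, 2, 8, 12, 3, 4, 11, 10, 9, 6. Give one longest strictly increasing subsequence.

Patience tails give the LIS length; then backtrack through the dp parents:
7 → extends → [7]
5 → replaces 7 → [5]
1 → replaces 5 → [1]
2 → extends → [1, 2]
8 → extends → [1, 2, 8]
12 → extends → [1, 2, 8, 12]
3 → replaces 8 → [1, 2, 3, 12]
4 → replaces 12 → [1, 2, 3, 4]
11 → extends → [1, 2, 3, 4, 11]
10 → replaces 11 → [1, 2, 3, 4, 10]
9 → replaces 10 → [1, 2, 3, 4, 9]
6 → replaces 9 → [1, 2, 3, 4, 6]
Length 5; one witness is 1, 2, 3, 4, 11.

1, 2, 3, 4, 11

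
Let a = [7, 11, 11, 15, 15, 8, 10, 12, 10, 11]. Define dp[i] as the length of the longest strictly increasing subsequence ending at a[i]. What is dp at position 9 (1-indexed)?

dp[i] = 1 + max{dp[j] : j<i, a[j]<a[i]} (or 1 if no such j):
i:      1  2  3  4  5  6  7  8  9 10
a[i]:   7 11 11 15 15  8 10 12 10 11
dp:     1  2  2  3  3  2  3  4  3  4
At index 9 the value is 3.

3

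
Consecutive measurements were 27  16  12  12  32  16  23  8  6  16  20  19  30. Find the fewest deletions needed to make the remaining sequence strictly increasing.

Fewest deletions = n − (longest strictly increasing subsequence).
Patience tails:
27 → extends → [27]
16 → replaces 27 → [16]
12 → replaces 16 → [12]
12 → already a tail → [12]
32 → extends → [12, 32]
16 → replaces 32 → [12, 16]
23 → extends → [12, 16, 23]
8 → replaces 12 → [8, 16, 23]
6 → replaces 8 → [6, 16, 23]
16 → already a tail → [6, 16, 23]
20 → replaces 23 → [6, 16, 20]
19 → replaces 20 → [6, 16, 19]
30 → extends → [6, 16, 19, 30]
Longest strictly increasing subsequence has length 4, so deletions = 13 − 4 = 9.

9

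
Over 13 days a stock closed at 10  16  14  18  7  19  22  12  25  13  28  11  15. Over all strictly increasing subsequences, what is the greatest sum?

138

Let S[i] be the best sum of a strictly increasing subsequence ending at i:
i:       1   2   3   4   5   6   7   8   9  10  11  12  13
a[i]:   10  16  14  18   7  19  22  12  25  13  28  11  15
S:      10  26  24  44   7  63  85  22 110  35 138  21  50
Maximum is 138 (e.g. 10 + 16 + 18 + 19 + 22 + 25 + 28).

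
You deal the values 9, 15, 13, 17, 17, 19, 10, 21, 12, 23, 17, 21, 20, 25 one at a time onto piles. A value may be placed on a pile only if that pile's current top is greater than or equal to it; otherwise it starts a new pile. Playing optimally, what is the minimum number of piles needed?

7

Place each on the leftmost legal pile:
9 → new pile 1 (tops now [9])
15 → new pile 2 (tops now [9, 15])
13 → pile 2 (tops now [9, 13])
17 → new pile 3 (tops now [9, 13, 17])
17 → pile 3 (tops now [9, 13, 17])
19 → new pile 4 (tops now [9, 13, 17, 19])
10 → pile 2 (tops now [9, 10, 17, 19])
21 → new pile 5 (tops now [9, 10, 17, 19, 21])
12 → pile 3 (tops now [9, 10, 12, 19, 21])
23 → new pile 6 (tops now [9, 10, 12, 19, 21, 23])
17 → pile 4 (tops now [9, 10, 12, 17, 21, 23])
21 → pile 5 (tops now [9, 10, 12, 17, 21, 23])
20 → pile 5 (tops now [9, 10, 12, 17, 20, 23])
25 → new pile 7 (tops now [9, 10, 12, 17, 20, 23, 25])
Seven piles.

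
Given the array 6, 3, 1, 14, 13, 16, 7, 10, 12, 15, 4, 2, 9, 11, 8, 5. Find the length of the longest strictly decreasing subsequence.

6

Negate each value so 'decreasing' becomes 'increasing', then run patience tails on the negated sequence:
-6 → extends → [-6]
-3 → extends → [-6, -3]
-1 → extends → [-6, -3, -1]
-14 → replaces -6 → [-14, -3, -1]
-13 → replaces -3 → [-14, -13, -1]
-16 → replaces -14 → [-16, -13, -1]
-7 → replaces -1 → [-16, -13, -7]
-10 → replaces -7 → [-16, -13, -10]
-12 → replaces -10 → [-16, -13, -12]
-15 → replaces -13 → [-16, -15, -12]
-4 → extends → [-16, -15, -12, -4]
-2 → extends → [-16, -15, -12, -4, -2]
-9 → replaces -4 → [-16, -15, -12, -9, -2]
-11 → replaces -9 → [-16, -15, -12, -11, -2]
-8 → replaces -2 → [-16, -15, -12, -11, -8]
-5 → extends → [-16, -15, -12, -11, -8, -5]
Six tails, so the longest strictly decreasing subsequence of the original has length 6.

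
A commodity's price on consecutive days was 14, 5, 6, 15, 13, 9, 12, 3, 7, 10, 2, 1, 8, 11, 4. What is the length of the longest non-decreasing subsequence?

5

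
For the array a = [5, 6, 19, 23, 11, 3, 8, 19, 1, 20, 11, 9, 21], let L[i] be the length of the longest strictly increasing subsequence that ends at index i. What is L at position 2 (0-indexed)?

3

dp[i] = 1 + max{dp[j] : j<i, a[j]<a[i]} (or 1 if no such j):
i:      0  1  2  3  4  5  6  7  8  9 10 11 12
a[i]:   5  6 19 23 11  3  8 19  1 20 11  9 21
dp:     1  2  3  4  3  1  3  4  1  5  4  4  6
At index 2 the value is 3.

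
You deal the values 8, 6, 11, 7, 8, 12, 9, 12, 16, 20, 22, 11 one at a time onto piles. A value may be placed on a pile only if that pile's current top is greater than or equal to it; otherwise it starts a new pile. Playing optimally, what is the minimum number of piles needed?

8

Place each on the leftmost legal pile:
8 → new pile 1 (tops now [8])
6 → pile 1 (tops now [6])
11 → new pile 2 (tops now [6, 11])
7 → pile 2 (tops now [6, 7])
8 → new pile 3 (tops now [6, 7, 8])
12 → new pile 4 (tops now [6, 7, 8, 12])
9 → pile 4 (tops now [6, 7, 8, 9])
12 → new pile 5 (tops now [6, 7, 8, 9, 12])
16 → new pile 6 (tops now [6, 7, 8, 9, 12, 16])
20 → new pile 7 (tops now [6, 7, 8, 9, 12, 16, 20])
22 → new pile 8 (tops now [6, 7, 8, 9, 12, 16, 20, 22])
11 → pile 5 (tops now [6, 7, 8, 9, 11, 16, 20, 22])
Eight piles.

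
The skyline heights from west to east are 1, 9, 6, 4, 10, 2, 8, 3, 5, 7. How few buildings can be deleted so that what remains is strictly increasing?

5

Fewest deletions = n − (longest strictly increasing subsequence).
Patience tails:
1 → extends → [1]
9 → extends → [1, 9]
6 → replaces 9 → [1, 6]
4 → replaces 6 → [1, 4]
10 → extends → [1, 4, 10]
2 → replaces 4 → [1, 2, 10]
8 → replaces 10 → [1, 2, 8]
3 → replaces 8 → [1, 2, 3]
5 → extends → [1, 2, 3, 5]
7 → extends → [1, 2, 3, 5, 7]
Longest strictly increasing subsequence has length 5, so deletions = 10 − 5 = 5.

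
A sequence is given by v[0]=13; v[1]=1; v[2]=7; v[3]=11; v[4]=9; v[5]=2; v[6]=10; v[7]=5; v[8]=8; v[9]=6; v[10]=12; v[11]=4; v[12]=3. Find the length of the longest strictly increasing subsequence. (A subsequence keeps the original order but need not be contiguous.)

Track the smallest tail for each achievable length (strict):
13 → extends → [13]
1 → replaces 13 → [1]
7 → extends → [1, 7]
11 → extends → [1, 7, 11]
9 → replaces 11 → [1, 7, 9]
2 → replaces 7 → [1, 2, 9]
10 → extends → [1, 2, 9, 10]
5 → replaces 9 → [1, 2, 5, 10]
8 → replaces 10 → [1, 2, 5, 8]
6 → replaces 8 → [1, 2, 5, 6]
12 → extends → [1, 2, 5, 6, 12]
4 → replaces 5 → [1, 2, 4, 6, 12]
3 → replaces 4 → [1, 2, 3, 6, 12]
Five tails, so the longest strictly increasing subsequence has length 5 (e.g. 1, 7, 9, 10, 12).

5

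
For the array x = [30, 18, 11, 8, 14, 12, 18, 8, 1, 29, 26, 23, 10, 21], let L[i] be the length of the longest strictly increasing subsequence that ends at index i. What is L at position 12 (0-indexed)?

dp[i] = 1 + max{dp[j] : j<i, x[j]<x[i]} (or 1 if no such j):
i:      0  1  2  3  4  5  6  7  8  9 10 11 12 13
x[i]:  30 18 11  8 14 12 18  8  1 29 26 23 10 21
dp:     1  1  1  1  2  2  3  1  1  4  4  4  2  4
At index 12 the value is 2.

2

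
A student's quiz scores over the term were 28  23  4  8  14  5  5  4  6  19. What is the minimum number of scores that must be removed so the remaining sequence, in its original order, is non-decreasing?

5

Fewest deletions = n − (longest non-decreasing subsequence).
i:      1  2  3  4  5  6  7  8  9 10
a[i]:  28 23  4  8 14  5  5  4  6 19
dp:     1  1  1  2  3  2  3  2  4  5
max dp = 5, so deletions = 10 − 5 = 5.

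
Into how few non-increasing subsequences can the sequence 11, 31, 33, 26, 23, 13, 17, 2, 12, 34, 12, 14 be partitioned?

4

The minimum number of non-increasing subsequences covering a sequence equals the length of its longest strictly increasing subsequence.
LIS length is 4 (e.g. 11, 31, 33, 34), so 4 piles are needed.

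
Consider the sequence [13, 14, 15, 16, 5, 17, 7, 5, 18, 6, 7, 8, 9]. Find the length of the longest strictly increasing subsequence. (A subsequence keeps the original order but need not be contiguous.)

6

Track the smallest tail for each achievable length (strict):
13 → extends → [13]
14 → extends → [13, 14]
15 → extends → [13, 14, 15]
16 → extends → [13, 14, 15, 16]
5 → replaces 13 → [5, 14, 15, 16]
17 → extends → [5, 14, 15, 16, 17]
7 → replaces 14 → [5, 7, 15, 16, 17]
5 → already a tail → [5, 7, 15, 16, 17]
18 → extends → [5, 7, 15, 16, 17, 18]
6 → replaces 7 → [5, 6, 15, 16, 17, 18]
7 → replaces 15 → [5, 6, 7, 16, 17, 18]
8 → replaces 16 → [5, 6, 7, 8, 17, 18]
9 → replaces 17 → [5, 6, 7, 8, 9, 18]
Six tails, so the longest strictly increasing subsequence has length 6 (e.g. 13, 14, 15, 16, 17, 18).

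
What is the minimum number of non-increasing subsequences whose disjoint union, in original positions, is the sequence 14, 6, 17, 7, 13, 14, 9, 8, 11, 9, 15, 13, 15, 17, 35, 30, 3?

Place each on the leftmost legal pile:
14 → new pile 1 (tops now [14])
6 → pile 1 (tops now [6])
17 → new pile 2 (tops now [6, 17])
7 → pile 2 (tops now [6, 7])
13 → new pile 3 (tops now [6, 7, 13])
14 → new pile 4 (tops now [6, 7, 13, 14])
9 → pile 3 (tops now [6, 7, 9, 14])
8 → pile 3 (tops now [6, 7, 8, 14])
11 → pile 4 (tops now [6, 7, 8, 11])
9 → pile 4 (tops now [6, 7, 8, 9])
15 → new pile 5 (tops now [6, 7, 8, 9, 15])
13 → pile 5 (tops now [6, 7, 8, 9, 13])
15 → new pile 6 (tops now [6, 7, 8, 9, 13, 15])
17 → new pile 7 (tops now [6, 7, 8, 9, 13, 15, 17])
35 → new pile 8 (tops now [6, 7, 8, 9, 13, 15, 17, 35])
30 → pile 8 (tops now [6, 7, 8, 9, 13, 15, 17, 30])
3 → pile 1 (tops now [3, 7, 8, 9, 13, 15, 17, 30])
Eight piles.

8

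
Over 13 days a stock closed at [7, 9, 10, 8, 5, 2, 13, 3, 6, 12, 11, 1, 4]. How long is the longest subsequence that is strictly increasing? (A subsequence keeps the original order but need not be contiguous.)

4

Track the smallest tail for each achievable length (strict):
7 → extends → [7]
9 → extends → [7, 9]
10 → extends → [7, 9, 10]
8 → replaces 9 → [7, 8, 10]
5 → replaces 7 → [5, 8, 10]
2 → replaces 5 → [2, 8, 10]
13 → extends → [2, 8, 10, 13]
3 → replaces 8 → [2, 3, 10, 13]
6 → replaces 10 → [2, 3, 6, 13]
12 → replaces 13 → [2, 3, 6, 12]
11 → replaces 12 → [2, 3, 6, 11]
1 → replaces 2 → [1, 3, 6, 11]
4 → replaces 6 → [1, 3, 4, 11]
Four tails, so the longest strictly increasing subsequence has length 4 (e.g. 7, 9, 10, 13).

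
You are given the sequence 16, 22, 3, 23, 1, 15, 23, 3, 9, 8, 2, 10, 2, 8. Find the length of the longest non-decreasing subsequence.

4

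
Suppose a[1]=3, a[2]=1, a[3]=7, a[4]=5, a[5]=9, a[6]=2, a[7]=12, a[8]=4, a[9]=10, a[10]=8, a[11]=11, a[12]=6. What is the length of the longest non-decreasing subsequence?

5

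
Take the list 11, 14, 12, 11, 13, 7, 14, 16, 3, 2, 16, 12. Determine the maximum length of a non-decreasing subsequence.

6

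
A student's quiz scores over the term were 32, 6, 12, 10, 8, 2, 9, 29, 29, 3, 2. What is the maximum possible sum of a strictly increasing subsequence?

Let S[i] be the best sum of a strictly increasing subsequence ending at i:
i:      1  2  3  4  5  6  7  8  9 10 11
a[i]:  32  6 12 10  8  2  9 29 29  3  2
S:     32  6 18 16 14  2 23 52 52  5  2
Maximum is 52 (e.g. 6 + 8 + 9 + 29).

52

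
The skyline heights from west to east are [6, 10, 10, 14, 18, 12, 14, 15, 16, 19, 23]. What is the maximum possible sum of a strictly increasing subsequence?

Let S[i] be the best sum of a strictly increasing subsequence ending at i:
i:       1   2   3   4   5   6   7   8   9  10  11
a[i]:    6  10  10  14  18  12  14  15  16  19  23
S:       6  16  16  30  48  28  42  57  73  92 115
Maximum is 115 (e.g. 6 + 10 + 12 + 14 + 15 + 16 + 19 + 23).

115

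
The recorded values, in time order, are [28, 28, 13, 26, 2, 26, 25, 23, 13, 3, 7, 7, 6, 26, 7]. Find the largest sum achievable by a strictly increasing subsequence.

Let S[i] be the best sum of a strictly increasing subsequence ending at i:
i:      1  2  3  4  5  6  7  8  9 10 11 12 13 14 15
a[i]:  28 28 13 26  2 26 25 23 13  3  7  7  6 26  7
S:     28 28 13 39  2 39 38 36 15  5 12 12 11 64 18
Maximum is 64 (e.g. 13 + 25 + 26).

64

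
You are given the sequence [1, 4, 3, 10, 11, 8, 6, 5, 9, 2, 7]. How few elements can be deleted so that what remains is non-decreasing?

Fewest deletions = n − (longest non-decreasing subsequence).
i:      1  2  3  4  5  6  7  8  9 10 11
a[i]:   1  4  3 10 11  8  6  5  9  2  7
dp:     1  2  2  3  4  3  3  3  4  2  4
max dp = 4, so deletions = 11 − 4 = 7.

7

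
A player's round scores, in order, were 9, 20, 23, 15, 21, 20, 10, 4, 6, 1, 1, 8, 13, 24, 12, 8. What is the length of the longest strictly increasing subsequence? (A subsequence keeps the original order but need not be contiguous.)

5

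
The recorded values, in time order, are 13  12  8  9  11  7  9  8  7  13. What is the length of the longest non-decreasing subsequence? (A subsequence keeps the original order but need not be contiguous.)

4

Track the smallest tail for each achievable length (allowing ties):
13 → extends → [13]
12 → replaces 13 → [12]
8 → replaces 12 → [8]
9 → extends → [8, 9]
11 → extends → [8, 9, 11]
7 → replaces 8 → [7, 9, 11]
9 → replaces 11 → [7, 9, 9]
8 → replaces 9 → [7, 8, 9]
7 → replaces 8 → [7, 7, 9]
13 → extends → [7, 7, 9, 13]
Four tails, so the longest non-decreasing subsequence has length 4 (e.g. 8, 9, 11, 13).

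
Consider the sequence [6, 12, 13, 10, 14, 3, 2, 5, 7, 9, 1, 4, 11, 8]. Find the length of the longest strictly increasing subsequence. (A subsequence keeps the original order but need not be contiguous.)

5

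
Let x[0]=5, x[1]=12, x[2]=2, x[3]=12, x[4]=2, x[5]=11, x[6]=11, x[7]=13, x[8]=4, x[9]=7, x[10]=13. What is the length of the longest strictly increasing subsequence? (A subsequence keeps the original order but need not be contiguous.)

Let dp[i] be the length of the longest such subsequence ending at index i:
i:      0  1  2  3  4  5  6  7  8  9 10
x[i]:   5 12  2 12  2 11 11 13  4  7 13
dp:     1  2  1  2  1  2  2  3  2  3  4
Maximum dp value is 4.

4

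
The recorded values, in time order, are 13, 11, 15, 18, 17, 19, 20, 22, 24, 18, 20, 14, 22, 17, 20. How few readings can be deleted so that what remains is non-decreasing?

8

Fewest deletions = n − (longest non-decreasing subsequence).
Patience tails:
13 → extends → [13]
11 → replaces 13 → [11]
15 → extends → [11, 15]
18 → extends → [11, 15, 18]
17 → replaces 18 → [11, 15, 17]
19 → extends → [11, 15, 17, 19]
20 → extends → [11, 15, 17, 19, 20]
22 → extends → [11, 15, 17, 19, 20, 22]
24 → extends → [11, 15, 17, 19, 20, 22, 24]
18 → replaces 19 → [11, 15, 17, 18, 20, 22, 24]
20 → replaces 22 → [11, 15, 17, 18, 20, 20, 24]
14 → replaces 15 → [11, 14, 17, 18, 20, 20, 24]
22 → replaces 24 → [11, 14, 17, 18, 20, 20, 22]
17 → replaces 18 → [11, 14, 17, 17, 20, 20, 22]
20 → replaces 22 → [11, 14, 17, 17, 20, 20, 20]
Longest non-decreasing subsequence has length 7, so deletions = 15 − 7 = 8.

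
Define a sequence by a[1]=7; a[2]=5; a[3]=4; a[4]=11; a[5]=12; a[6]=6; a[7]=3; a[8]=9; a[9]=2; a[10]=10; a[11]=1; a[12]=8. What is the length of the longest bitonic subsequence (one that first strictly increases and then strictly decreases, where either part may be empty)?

inc[i] = longest strictly increasing subsequence ending at i; dec[i] = longest strictly decreasing subsequence starting at i:
i:      1  2  3  4  5  6  7  8  9 10 11 12
a[i]:   7  5  4 11 12  6  3  9  2 10  1  8
inc:    1  1  1  2  3  2  1  3  1  4  1  3
dec:    6  5  4  5  5  4  3  3  2  2  1  1
Best peak at i=5 (value 12): inc=3, dec=5, length 3+5−1 = 7.

7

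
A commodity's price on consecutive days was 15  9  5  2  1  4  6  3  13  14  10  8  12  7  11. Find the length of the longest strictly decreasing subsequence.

Let dp[i] be the longest strictly decreasing subsequence ending at i:
i:      1  2  3  4  5  6  7  8  9 10 11 12 13 14 15
a[i]:  15  9  5  2  1  4  6  3 13 14 10  8 12  7 11
dp:     1  2  3  4  5  4  3  5  2  2  3  4  3  5  4
Maximum is 5.

5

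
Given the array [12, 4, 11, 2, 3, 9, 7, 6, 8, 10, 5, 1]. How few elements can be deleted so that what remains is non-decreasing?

Fewest deletions = n − (longest non-decreasing subsequence).
i:      1  2  3  4  5  6  7  8  9 10 11 12
a[i]:  12  4 11  2  3  9  7  6  8 10  5  1
dp:     1  1  2  1  2  3  3  3  4  5  3  1
max dp = 5, so deletions = 12 − 5 = 7.

7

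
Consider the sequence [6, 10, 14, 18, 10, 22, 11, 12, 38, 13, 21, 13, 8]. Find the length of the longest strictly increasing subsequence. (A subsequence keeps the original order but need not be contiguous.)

Track the smallest tail for each achievable length (strict):
6 → extends → [6]
10 → extends → [6, 10]
14 → extends → [6, 10, 14]
18 → extends → [6, 10, 14, 18]
10 → already a tail → [6, 10, 14, 18]
22 → extends → [6, 10, 14, 18, 22]
11 → replaces 14 → [6, 10, 11, 18, 22]
12 → replaces 18 → [6, 10, 11, 12, 22]
38 → extends → [6, 10, 11, 12, 22, 38]
13 → replaces 22 → [6, 10, 11, 12, 13, 38]
21 → replaces 38 → [6, 10, 11, 12, 13, 21]
13 → already a tail → [6, 10, 11, 12, 13, 21]
8 → replaces 10 → [6, 8, 11, 12, 13, 21]
Six tails, so the longest strictly increasing subsequence has length 6 (e.g. 6, 10, 14, 18, 22, 38).

6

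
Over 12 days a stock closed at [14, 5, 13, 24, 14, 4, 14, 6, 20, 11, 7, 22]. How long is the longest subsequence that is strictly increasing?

5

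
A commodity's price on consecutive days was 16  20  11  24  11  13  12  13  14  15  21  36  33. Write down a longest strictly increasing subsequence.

11, 12, 13, 14, 15, 21, 36

Patience tails give the LIS length; then backtrack through the dp parents:
16 → extends → [16]
20 → extends → [16, 20]
11 → replaces 16 → [11, 20]
24 → extends → [11, 20, 24]
11 → already a tail → [11, 20, 24]
13 → replaces 20 → [11, 13, 24]
12 → replaces 13 → [11, 12, 24]
13 → replaces 24 → [11, 12, 13]
14 → extends → [11, 12, 13, 14]
15 → extends → [11, 12, 13, 14, 15]
21 → extends → [11, 12, 13, 14, 15, 21]
36 → extends → [11, 12, 13, 14, 15, 21, 36]
33 → replaces 36 → [11, 12, 13, 14, 15, 21, 33]
Length 7; one witness is 11, 12, 13, 14, 15, 21, 36.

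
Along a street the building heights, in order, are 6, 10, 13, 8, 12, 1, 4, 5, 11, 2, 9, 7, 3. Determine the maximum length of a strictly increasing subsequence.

Let dp[i] be the length of the longest such subsequence ending at index i:
i:      1  2  3  4  5  6  7  8  9 10 11 12 13
a[i]:   6 10 13  8 12  1  4  5 11  2  9  7  3
dp:     1  2  3  2  3  1  2  3  4  2  4  4  3
Maximum dp value is 4.

4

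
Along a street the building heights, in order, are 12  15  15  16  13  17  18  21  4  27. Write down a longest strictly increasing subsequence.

12, 15, 16, 17, 18, 21, 27

Patience tails give the LIS length; then backtrack through the dp parents:
12 → extends → [12]
15 → extends → [12, 15]
15 → already a tail → [12, 15]
16 → extends → [12, 15, 16]
13 → replaces 15 → [12, 13, 16]
17 → extends → [12, 13, 16, 17]
18 → extends → [12, 13, 16, 17, 18]
21 → extends → [12, 13, 16, 17, 18, 21]
4 → replaces 12 → [4, 13, 16, 17, 18, 21]
27 → extends → [4, 13, 16, 17, 18, 21, 27]
Length 7; one witness is 12, 15, 16, 17, 18, 21, 27.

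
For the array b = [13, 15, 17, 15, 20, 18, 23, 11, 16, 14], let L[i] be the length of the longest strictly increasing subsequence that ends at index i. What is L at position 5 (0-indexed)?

4

dp[i] = 1 + max{dp[j] : j<i, b[j]<b[i]} (or 1 if no such j):
i:      0  1  2  3  4  5  6  7  8  9
b[i]:  13 15 17 15 20 18 23 11 16 14
dp:     1  2  3  2  4  4  5  1  3  2
At index 5 the value is 4.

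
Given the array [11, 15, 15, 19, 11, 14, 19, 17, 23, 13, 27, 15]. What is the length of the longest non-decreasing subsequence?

7

Let dp[i] be the length of the longest such subsequence ending at index i:
i:      1  2  3  4  5  6  7  8  9 10 11 12
a[i]:  11 15 15 19 11 14 19 17 23 13 27 15
dp:     1  2  3  4  2  3  5  4  6  3  7  4
Maximum dp value is 7.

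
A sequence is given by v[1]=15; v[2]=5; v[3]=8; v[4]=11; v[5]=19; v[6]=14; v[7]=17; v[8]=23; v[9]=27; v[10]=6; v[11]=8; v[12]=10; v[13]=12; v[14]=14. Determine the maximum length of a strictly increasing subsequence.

7

Let dp[i] be the length of the longest such subsequence ending at index i:
i:      1  2  3  4  5  6  7  8  9 10 11 12 13 14
v[i]:  15  5  8 11 19 14 17 23 27  6  8 10 12 14
dp:     1  1  2  3  4  4  5  6  7  2  3  4  5  6
Maximum dp value is 7.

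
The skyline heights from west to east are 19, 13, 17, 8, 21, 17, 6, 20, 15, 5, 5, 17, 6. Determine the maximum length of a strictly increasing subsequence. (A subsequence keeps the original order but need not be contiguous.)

3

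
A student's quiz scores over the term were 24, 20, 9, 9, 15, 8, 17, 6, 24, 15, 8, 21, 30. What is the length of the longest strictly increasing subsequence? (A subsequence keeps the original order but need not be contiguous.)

Track the smallest tail for each achievable length (strict):
24 → extends → [24]
20 → replaces 24 → [20]
9 → replaces 20 → [9]
9 → already a tail → [9]
15 → extends → [9, 15]
8 → replaces 9 → [8, 15]
17 → extends → [8, 15, 17]
6 → replaces 8 → [6, 15, 17]
24 → extends → [6, 15, 17, 24]
15 → already a tail → [6, 15, 17, 24]
8 → replaces 15 → [6, 8, 17, 24]
21 → replaces 24 → [6, 8, 17, 21]
30 → extends → [6, 8, 17, 21, 30]
Five tails, so the longest strictly increasing subsequence has length 5 (e.g. 9, 15, 17, 24, 30).

5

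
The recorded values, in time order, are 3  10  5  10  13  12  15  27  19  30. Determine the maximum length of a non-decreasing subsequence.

Track the smallest tail for each achievable length (allowing ties):
3 → extends → [3]
10 → extends → [3, 10]
5 → replaces 10 → [3, 5]
10 → extends → [3, 5, 10]
13 → extends → [3, 5, 10, 13]
12 → replaces 13 → [3, 5, 10, 12]
15 → extends → [3, 5, 10, 12, 15]
27 → extends → [3, 5, 10, 12, 15, 27]
19 → replaces 27 → [3, 5, 10, 12, 15, 19]
30 → extends → [3, 5, 10, 12, 15, 19, 30]
Seven tails, so the longest non-decreasing subsequence has length 7 (e.g. 3, 10, 10, 13, 15, 27, 30).

7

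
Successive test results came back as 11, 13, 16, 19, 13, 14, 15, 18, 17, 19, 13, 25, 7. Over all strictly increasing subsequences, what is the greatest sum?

Let S[i] be the best sum of a strictly increasing subsequence ending at i:
i:       1   2   3   4   5   6   7   8   9  10  11  12  13
a[i]:   11  13  16  19  13  14  15  18  17  19  13  25   7
S:      11  24  40  59  24  38  53  71  70  90  24 115   7
Maximum is 115 (e.g. 11 + 13 + 14 + 15 + 18 + 19 + 25).

115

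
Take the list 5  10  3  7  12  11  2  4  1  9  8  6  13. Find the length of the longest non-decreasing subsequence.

4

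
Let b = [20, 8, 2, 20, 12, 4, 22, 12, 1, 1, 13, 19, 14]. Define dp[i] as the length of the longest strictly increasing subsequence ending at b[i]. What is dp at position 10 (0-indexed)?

dp[i] = 1 + max{dp[j] : j<i, b[j]<b[i]} (or 1 if no such j):
i:      0  1  2  3  4  5  6  7  8  9 10 11 12
b[i]:  20  8  2 20 12  4 22 12  1  1 13 19 14
dp:     1  1  1  2  2  2  3  3  1  1  4  5  5
At index 10 the value is 4.

4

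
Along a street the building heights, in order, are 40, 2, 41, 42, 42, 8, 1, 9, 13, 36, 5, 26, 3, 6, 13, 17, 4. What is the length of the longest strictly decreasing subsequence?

5

Negate each value so 'decreasing' becomes 'increasing', then run patience tails on the negated sequence:
-40 → extends → [-40]
-2 → extends → [-40, -2]
-41 → replaces -40 → [-41, -2]
-42 → replaces -41 → [-42, -2]
-42 → already a tail → [-42, -2]
-8 → replaces -2 → [-42, -8]
-1 → extends → [-42, -8, -1]
-9 → replaces -8 → [-42, -9, -1]
-13 → replaces -9 → [-42, -13, -1]
-36 → replaces -13 → [-42, -36, -1]
-5 → replaces -1 → [-42, -36, -5]
-26 → replaces -5 → [-42, -36, -26]
-3 → extends → [-42, -36, -26, -3]
-6 → replaces -3 → [-42, -36, -26, -6]
-13 → replaces -6 → [-42, -36, -26, -13]
-17 → replaces -13 → [-42, -36, -26, -17]
-4 → extends → [-42, -36, -26, -17, -4]
Five tails, so the longest strictly decreasing subsequence of the original has length 5.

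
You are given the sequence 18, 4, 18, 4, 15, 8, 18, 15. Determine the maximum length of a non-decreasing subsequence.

Track the smallest tail for each achievable length (allowing ties):
18 → extends → [18]
4 → replaces 18 → [4]
18 → extends → [4, 18]
4 → replaces 18 → [4, 4]
15 → extends → [4, 4, 15]
8 → replaces 15 → [4, 4, 8]
18 → extends → [4, 4, 8, 18]
15 → replaces 18 → [4, 4, 8, 15]
Four tails, so the longest non-decreasing subsequence has length 4 (e.g. 4, 4, 15, 18).

4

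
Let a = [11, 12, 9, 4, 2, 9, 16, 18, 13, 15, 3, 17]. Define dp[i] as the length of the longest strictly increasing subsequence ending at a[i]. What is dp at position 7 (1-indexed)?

dp[i] = 1 + max{dp[j] : j<i, a[j]<a[i]} (or 1 if no such j):
i:      1  2  3  4  5  6  7  8  9 10 11 12
a[i]:  11 12  9  4  2  9 16 18 13 15  3 17
dp:     1  2  1  1  1  2  3  4  3  4  2  5
At index 7 the value is 3.

3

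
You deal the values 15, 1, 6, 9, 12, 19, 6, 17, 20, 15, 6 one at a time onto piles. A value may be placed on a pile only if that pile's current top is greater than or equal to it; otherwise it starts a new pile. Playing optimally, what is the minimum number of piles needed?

6

Place each on the leftmost legal pile:
15 → new pile 1 (tops now [15])
1 → pile 1 (tops now [1])
6 → new pile 2 (tops now [1, 6])
9 → new pile 3 (tops now [1, 6, 9])
12 → new pile 4 (tops now [1, 6, 9, 12])
19 → new pile 5 (tops now [1, 6, 9, 12, 19])
6 → pile 2 (tops now [1, 6, 9, 12, 19])
17 → pile 5 (tops now [1, 6, 9, 12, 17])
20 → new pile 6 (tops now [1, 6, 9, 12, 17, 20])
15 → pile 5 (tops now [1, 6, 9, 12, 15, 20])
6 → pile 2 (tops now [1, 6, 9, 12, 15, 20])
Six piles.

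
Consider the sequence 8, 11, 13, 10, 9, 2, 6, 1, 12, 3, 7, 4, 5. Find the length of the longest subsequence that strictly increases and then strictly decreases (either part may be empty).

7

inc[i] = longest strictly increasing subsequence ending at i; dec[i] = longest strictly decreasing subsequence starting at i:
i:      1  2  3  4  5  6  7  8  9 10 11 12 13
a[i]:   8 11 13 10  9  2  6  1 12  3  7  4  5
inc:    1  2  3  2  2  1  2  1  3  2  3  3  4
dec:    3  5  5  4  3  2  2  1  3  1  2  1  1
Best peak at i=3 (value 13): inc=3, dec=5, length 3+5−1 = 7.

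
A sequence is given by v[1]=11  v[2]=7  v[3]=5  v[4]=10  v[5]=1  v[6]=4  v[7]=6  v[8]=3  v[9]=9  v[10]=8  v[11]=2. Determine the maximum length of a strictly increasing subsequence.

4

Track the smallest tail for each achievable length (strict):
11 → extends → [11]
7 → replaces 11 → [7]
5 → replaces 7 → [5]
10 → extends → [5, 10]
1 → replaces 5 → [1, 10]
4 → replaces 10 → [1, 4]
6 → extends → [1, 4, 6]
3 → replaces 4 → [1, 3, 6]
9 → extends → [1, 3, 6, 9]
8 → replaces 9 → [1, 3, 6, 8]
2 → replaces 3 → [1, 2, 6, 8]
Four tails, so the longest strictly increasing subsequence has length 4 (e.g. 1, 4, 6, 9).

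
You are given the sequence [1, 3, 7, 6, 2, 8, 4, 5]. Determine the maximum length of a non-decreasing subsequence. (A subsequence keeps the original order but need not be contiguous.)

Let dp[i] be the length of the longest such subsequence ending at index i:
i:     1 2 3 4 5 6 7 8
a[i]:  1 3 7 6 2 8 4 5
dp:    1 2 3 3 2 4 3 4
Maximum dp value is 4.

4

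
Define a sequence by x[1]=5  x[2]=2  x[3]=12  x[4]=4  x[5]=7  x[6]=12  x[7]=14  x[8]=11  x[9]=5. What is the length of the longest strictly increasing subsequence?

5

Track the smallest tail for each achievable length (strict):
5 → extends → [5]
2 → replaces 5 → [2]
12 → extends → [2, 12]
4 → replaces 12 → [2, 4]
7 → extends → [2, 4, 7]
12 → extends → [2, 4, 7, 12]
14 → extends → [2, 4, 7, 12, 14]
11 → replaces 12 → [2, 4, 7, 11, 14]
5 → replaces 7 → [2, 4, 5, 11, 14]
Five tails, so the longest strictly increasing subsequence has length 5 (e.g. 2, 4, 7, 12, 14).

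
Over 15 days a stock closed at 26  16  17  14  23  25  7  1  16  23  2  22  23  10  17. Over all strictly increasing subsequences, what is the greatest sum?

81

Let S[i] be the best sum of a strictly increasing subsequence ending at i:
i:      1  2  3  4  5  6  7  8  9 10 11 12 13 14 15
a[i]:  26 16 17 14 23 25  7  1 16 23  2 22 23 10 17
S:     26 16 33 14 56 81  7  1 30 56  3 55 78 17 47
Maximum is 81 (e.g. 16 + 17 + 23 + 25).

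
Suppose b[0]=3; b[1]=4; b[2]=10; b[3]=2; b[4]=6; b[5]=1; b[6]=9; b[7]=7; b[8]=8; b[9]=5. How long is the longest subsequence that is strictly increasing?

5

Track the smallest tail for each achievable length (strict):
3 → extends → [3]
4 → extends → [3, 4]
10 → extends → [3, 4, 10]
2 → replaces 3 → [2, 4, 10]
6 → replaces 10 → [2, 4, 6]
1 → replaces 2 → [1, 4, 6]
9 → extends → [1, 4, 6, 9]
7 → replaces 9 → [1, 4, 6, 7]
8 → extends → [1, 4, 6, 7, 8]
5 → replaces 6 → [1, 4, 5, 7, 8]
Five tails, so the longest strictly increasing subsequence has length 5 (e.g. 3, 4, 6, 7, 8).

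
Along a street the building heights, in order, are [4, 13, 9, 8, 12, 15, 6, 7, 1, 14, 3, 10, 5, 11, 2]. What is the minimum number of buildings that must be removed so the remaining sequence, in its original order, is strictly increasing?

10

Fewest deletions = n − (longest strictly increasing subsequence).
i:      1  2  3  4  5  6  7  8  9 10 11 12 13 14 15
a[i]:   4 13  9  8 12 15  6  7  1 14  3 10  5 11  2
dp:     1  2  2  2  3  4  2  3  1  4  2  4  3  5  2
max dp = 5, so deletions = 15 − 5 = 10.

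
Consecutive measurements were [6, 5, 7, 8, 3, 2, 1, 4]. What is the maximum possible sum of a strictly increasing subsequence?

21

Let S[i] be the best sum of a strictly increasing subsequence ending at i:
i:      1  2  3  4  5  6  7  8
a[i]:   6  5  7  8  3  2  1  4
S:      6  5 13 21  3  2  1  7
Maximum is 21 (e.g. 6 + 7 + 8).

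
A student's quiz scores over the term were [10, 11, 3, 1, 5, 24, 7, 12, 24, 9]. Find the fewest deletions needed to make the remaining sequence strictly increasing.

Fewest deletions = n − (longest strictly increasing subsequence).
Patience tails:
10 → extends → [10]
11 → extends → [10, 11]
3 → replaces 10 → [3, 11]
1 → replaces 3 → [1, 11]
5 → replaces 11 → [1, 5]
24 → extends → [1, 5, 24]
7 → replaces 24 → [1, 5, 7]
12 → extends → [1, 5, 7, 12]
24 → extends → [1, 5, 7, 12, 24]
9 → replaces 12 → [1, 5, 7, 9, 24]
Longest strictly increasing subsequence has length 5, so deletions = 10 − 5 = 5.

5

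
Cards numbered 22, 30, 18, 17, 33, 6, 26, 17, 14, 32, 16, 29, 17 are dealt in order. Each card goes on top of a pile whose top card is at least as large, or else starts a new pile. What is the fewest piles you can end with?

4

Place each on the leftmost legal pile:
22 → new pile 1 (tops now [22])
30 → new pile 2 (tops now [22, 30])
18 → pile 1 (tops now [18, 30])
17 → pile 1 (tops now [17, 30])
33 → new pile 3 (tops now [17, 30, 33])
6 → pile 1 (tops now [6, 30, 33])
26 → pile 2 (tops now [6, 26, 33])
17 → pile 2 (tops now [6, 17, 33])
14 → pile 2 (tops now [6, 14, 33])
32 → pile 3 (tops now [6, 14, 32])
16 → pile 3 (tops now [6, 14, 16])
29 → new pile 4 (tops now [6, 14, 16, 29])
17 → pile 4 (tops now [6, 14, 16, 17])
Four piles.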